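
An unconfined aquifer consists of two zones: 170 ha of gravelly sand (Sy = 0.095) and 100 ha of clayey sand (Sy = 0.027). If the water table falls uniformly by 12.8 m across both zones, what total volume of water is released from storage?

ΔV ≈ 2.41 × 10^6 m³

A₁ = 170 ha = 1.7 × 10^6 m²; A₂ = 100 ha = 1 × 10^6 m²
ΔV₁ = 0.095 × 1.7 × 10^6 × 12.8 = 2.067 × 10^6 m³
ΔV₂ = 0.027 × 1 × 10^6 × 12.8 = 3.456 × 10^5 m³
ΔV = ΔV₁ + ΔV₂ = 2.413 × 10^6 m³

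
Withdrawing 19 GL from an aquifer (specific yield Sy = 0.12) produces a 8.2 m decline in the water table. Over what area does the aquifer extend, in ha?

A ≈ 1930 ha

ΔV = 19 GL = 1.9 × 10^7 m³
A = ΔV / (Sy × Δh) = 1.9 × 10^7 / (0.12 × 8.2) = 1.931 × 10^7 m²
A = 1.931 × 10^7 m² = 1931 ha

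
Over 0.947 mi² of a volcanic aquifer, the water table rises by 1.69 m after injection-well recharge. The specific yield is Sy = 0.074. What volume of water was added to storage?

A = 0.947 mi² = 2.453 × 10^6 m²
ΔV = Sy × A × Δh = 0.074 × 2.453 × 10^6 m² × 1.69 m = 3.067 × 10^5 m³

ΔV ≈ 3.07 × 10^5 m³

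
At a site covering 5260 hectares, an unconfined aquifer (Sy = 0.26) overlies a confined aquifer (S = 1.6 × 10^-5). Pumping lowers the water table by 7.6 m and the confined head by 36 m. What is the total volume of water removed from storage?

A = 5260 hectares = 5.26 × 10^7 m²
Unconfined: ΔV_u = Sy × A × Δh_u = 0.26 × 5.26 × 10^7 × 7.6 = 1.039 × 10^8 m³
Confined: ΔV_c = S × A × Δh_c = 1.6 × 10^-5 × 5.26 × 10^7 × 36 = 30300 m³
Total ΔV = 1.039 × 10^8 + 30300 = 1.04 × 10^8 m³

ΔV ≈ 1.04 × 10^8 m³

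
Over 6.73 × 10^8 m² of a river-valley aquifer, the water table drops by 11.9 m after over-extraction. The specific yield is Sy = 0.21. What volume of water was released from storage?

ΔV ≈ 1.68 × 10^9 m³

ΔV = Sy × A × Δh = 0.21 × 6.73 × 10^8 m² × 11.9 m = 1.682 × 10^9 m³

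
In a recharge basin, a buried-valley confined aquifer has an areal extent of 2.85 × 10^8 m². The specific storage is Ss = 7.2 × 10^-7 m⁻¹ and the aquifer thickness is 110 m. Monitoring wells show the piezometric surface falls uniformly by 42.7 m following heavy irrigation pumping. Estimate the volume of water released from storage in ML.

S = Ss × b = 7.2 × 10^-7 m⁻¹ × 110 m = 7.92 × 10^-5
ΔV = S × A × Δh = 7.92 × 10^-5 × 2.85 × 10^8 m² × 42.7 m = 9.638 × 10^5 m³
ΔV = 9.638 × 10^5 m³ = 963.8 ML

ΔV ≈ 964 ML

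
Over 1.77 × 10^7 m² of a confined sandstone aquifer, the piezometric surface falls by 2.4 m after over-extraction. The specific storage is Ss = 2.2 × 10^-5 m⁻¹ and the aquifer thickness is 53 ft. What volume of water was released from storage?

b = 53 ft = 16.15 m
S = Ss × b = 2.2 × 10^-5 m⁻¹ × 16.15 m = 3.554 × 10^-4
ΔV = S × A × Δh = 3.554 × 10^-4 × 1.77 × 10^7 m² × 2.4 m = 15100 m³

ΔV ≈ 15100 m³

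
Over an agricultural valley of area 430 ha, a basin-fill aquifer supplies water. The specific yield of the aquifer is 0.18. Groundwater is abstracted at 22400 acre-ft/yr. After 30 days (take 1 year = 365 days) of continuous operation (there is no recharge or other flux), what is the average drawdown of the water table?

A = 430 ha = 4.3 × 10^6 m²
Q = 22400 acre-ft/yr = 75700 m³/d
ΔV = Q × t = 75700 m³/d × 30 d = 2.271 × 10^6 m³
Δh = ΔV / (Sy × A) = 2.271 × 10^6 / (0.18 × 4.3 × 10^6) = 2.934 m

Δh ≈ 2.93 m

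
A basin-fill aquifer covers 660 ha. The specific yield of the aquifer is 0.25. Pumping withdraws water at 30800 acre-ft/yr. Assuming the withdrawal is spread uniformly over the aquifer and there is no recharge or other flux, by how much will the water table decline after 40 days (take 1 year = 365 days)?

A = 660 ha = 6.6 × 10^6 m²
Q = 30800 acre-ft/yr = 1.041 × 10^5 m³/d
ΔV = Q × t = 1.041 × 10^5 m³/d × 40 d = 4.163 × 10^6 m³
Δh = ΔV / (Sy × A) = 4.163 × 10^6 / (0.25 × 6.6 × 10^6) = 2.523 m

Δh ≈ 2.52 m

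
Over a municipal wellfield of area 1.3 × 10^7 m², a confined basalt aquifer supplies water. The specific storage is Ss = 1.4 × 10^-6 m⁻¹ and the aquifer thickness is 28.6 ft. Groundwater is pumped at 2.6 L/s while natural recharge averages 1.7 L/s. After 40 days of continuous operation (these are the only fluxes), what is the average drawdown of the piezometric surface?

Δh ≈ 19.6 m

b = 28.6 ft = 8.717 m
S = Ss × b = 1.4 × 10^-6 m⁻¹ × 8.717 m = 1.22 × 10^-5
Net abstraction = 2.6 − 1.7 = 0.9 L/s
Q_net = 0.9 L/s = 77.76 m³/d
ΔV = Q × t = 77.76 m³/d × 40 d = 3110 m³
Δh = ΔV / (S × A) = 3110 / (1.22 × 10^-5 × 1.3 × 10^7) = 19.6 m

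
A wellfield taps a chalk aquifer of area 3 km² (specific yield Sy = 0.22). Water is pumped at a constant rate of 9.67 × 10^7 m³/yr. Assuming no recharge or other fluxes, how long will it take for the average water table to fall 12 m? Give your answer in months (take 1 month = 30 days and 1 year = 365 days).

t ≈ 0.996 months

A = 3 km² = 3 × 10^6 m²
ΔV = Sy × A × Δh = 0.22 × 3 × 10^6 × 12 = 7.92 × 10^6 m³
Q = 9.67 × 10^7 m³/yr = 2.649 × 10^5 m³/d
t = ΔV / Q = 7.92 × 10^6 m³ / 2.649 × 10^5 m³/d = 29.89 d
t = 29.89 d ≈ 0.9965 months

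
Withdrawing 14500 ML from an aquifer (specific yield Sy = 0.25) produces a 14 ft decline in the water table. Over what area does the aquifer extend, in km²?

A ≈ 13.6 km²

Δh = 14 ft = 4.267 m
ΔV = 14500 ML = 1.45 × 10^7 m³
A = ΔV / (Sy × Δh) = 1.45 × 10^7 / (0.25 × 4.267) = 1.359 × 10^7 m²
A = 1.359 × 10^7 m² = 13.59 km²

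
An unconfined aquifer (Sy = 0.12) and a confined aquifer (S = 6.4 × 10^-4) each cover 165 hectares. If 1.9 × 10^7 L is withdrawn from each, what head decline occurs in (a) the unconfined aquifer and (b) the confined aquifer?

Δh_u ≈ 0.096 m; Δh_c ≈ 18 m

A = 165 hectares = 1.65 × 10^6 m²
ΔV = 1.9 × 10^7 L = 19000 m³
Unconfined: Δh_u = ΔV/(Sy·A) = 19000/(0.12 × 1.65 × 10^6) = 0.09596 m
Confined: Δh_c = ΔV/(S·A) = 19000/(6.4 × 10^-4 × 1.65 × 10^6) = 17.99 m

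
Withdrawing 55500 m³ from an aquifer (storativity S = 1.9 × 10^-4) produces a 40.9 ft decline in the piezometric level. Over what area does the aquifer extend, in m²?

A ≈ 2.34 × 10^7 m²

Δh = 40.9 ft = 12.47 m
A = ΔV / (S × Δh) = 55500 / (1.9 × 10^-4 × 12.47) = 2.343 × 10^7 m²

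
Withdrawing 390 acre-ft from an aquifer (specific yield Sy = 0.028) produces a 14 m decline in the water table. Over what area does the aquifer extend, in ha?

ΔV = 390 acre-ft = 4.811 × 10^5 m³
A = ΔV / (Sy × Δh) = 4.811 × 10^5 / (0.028 × 14) = 1.227 × 10^6 m²
A = 1.227 × 10^6 m² = 122.7 ha

A ≈ 123 ha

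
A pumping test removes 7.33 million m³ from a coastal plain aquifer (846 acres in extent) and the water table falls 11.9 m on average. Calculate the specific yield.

A = 846 acres = 3.424 × 10^6 m²
ΔV = 7.33 million m³ = 7.33 × 10^6 m³
Sy = ΔV / (A × Δh) = 7.33 × 10^6 m³ / (3.424 × 10^6 m² × 11.9 m) = 0.1799

Sy ≈ 0.18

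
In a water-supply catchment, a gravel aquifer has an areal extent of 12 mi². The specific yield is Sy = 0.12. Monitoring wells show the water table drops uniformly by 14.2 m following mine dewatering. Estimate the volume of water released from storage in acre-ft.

ΔV ≈ 42900 acre-ft

A = 12 mi² = 3.108 × 10^7 m²
ΔV = Sy × A × Δh = 0.12 × 3.108 × 10^7 m² × 14.2 m = 5.296 × 10^7 m³
ΔV = 5.296 × 10^7 m³ = 42940 acre-ft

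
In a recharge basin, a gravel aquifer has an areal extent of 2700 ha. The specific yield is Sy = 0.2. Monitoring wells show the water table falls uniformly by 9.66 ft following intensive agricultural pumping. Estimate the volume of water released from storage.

A = 2700 ha = 2.7 × 10^7 m²
Δh = 9.66 ft = 2.944 m
ΔV = Sy × A × Δh = 0.2 × 2.7 × 10^7 m² × 2.944 m = 1.59 × 10^7 m³

ΔV ≈ 1.59 × 10^7 m³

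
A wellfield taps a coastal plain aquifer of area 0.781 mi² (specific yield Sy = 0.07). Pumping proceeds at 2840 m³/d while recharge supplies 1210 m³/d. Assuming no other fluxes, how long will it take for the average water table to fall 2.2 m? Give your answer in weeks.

A = 0.781 mi² = 2.023 × 10^6 m²
ΔV = Sy × A × Δh = 0.07 × 2.023 × 10^6 × 2.2 = 3.115 × 10^5 m³
Net withdrawal = 2840 − 1210 = 1630 m³/d
t = ΔV / Q = 3.115 × 10^5 m³ / 1630 m³/d = 191.1 d
t = 191.1 d ≈ 27.3 weeks

t ≈ 27.3 weeks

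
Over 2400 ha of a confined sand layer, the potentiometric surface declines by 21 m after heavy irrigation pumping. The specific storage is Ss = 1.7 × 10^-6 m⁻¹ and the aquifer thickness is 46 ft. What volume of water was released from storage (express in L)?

ΔV ≈ 1.2 × 10^7 L

b = 46 ft = 14.02 m
S = Ss × b = 1.7 × 10^-6 m⁻¹ × 14.02 m = 2.384 × 10^-5
A = 2400 ha = 2.4 × 10^7 m²
ΔV = S × A × Δh = 2.384 × 10^-5 × 2.4 × 10^7 m² × 21 m = 12010 m³
ΔV = 12010 m³ = 1.201 × 10^7 L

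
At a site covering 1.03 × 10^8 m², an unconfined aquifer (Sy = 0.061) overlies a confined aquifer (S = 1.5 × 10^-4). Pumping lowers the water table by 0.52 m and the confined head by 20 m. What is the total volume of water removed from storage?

Unconfined: ΔV_u = Sy × A × Δh_u = 0.061 × 1.03 × 10^8 × 0.52 = 3.267 × 10^6 m³
Confined: ΔV_c = S × A × Δh_c = 1.5 × 10^-4 × 1.03 × 10^8 × 20 = 3.09 × 10^5 m³
Total ΔV = 3.267 × 10^6 + 3.09 × 10^5 = 3.576 × 10^6 m³

ΔV ≈ 3.58 × 10^6 m³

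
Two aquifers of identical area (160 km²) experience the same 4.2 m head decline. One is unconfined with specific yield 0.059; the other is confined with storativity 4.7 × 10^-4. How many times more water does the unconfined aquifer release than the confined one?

ΔV_u / ΔV_c ≈ 126

A = 160 km² = 1.6 × 10^8 m²
Unconfined: ΔV_u = Sy × A × Δh = 0.059 × 1.6 × 10^8 × 4.2 = 3.965 × 10^7 m³
Confined: ΔV_c = S × A × Δh = 4.7 × 10^-4 × 1.6 × 10^8 × 4.2 = 3.158 × 10^5 m³
Ratio = ΔV_u / ΔV_c = Sy / S = 0.059 / 4.7 × 10^-4 = 125.5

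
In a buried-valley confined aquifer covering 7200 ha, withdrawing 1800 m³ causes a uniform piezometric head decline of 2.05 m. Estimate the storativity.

A = 7200 ha = 7.2 × 10^7 m²
S = ΔV / (A × Δh) = 1800 m³ / (7.2 × 10^7 m² × 2.05 m) = 1.22 × 10^-5

S ≈ 1.2 × 10^-5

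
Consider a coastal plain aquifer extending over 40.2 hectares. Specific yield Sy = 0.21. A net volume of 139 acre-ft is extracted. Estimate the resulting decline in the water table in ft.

Δh ≈ 6.66 ft

A = 40.2 hectares = 4.02 × 10^5 m²
ΔV = 139 acre-ft = 1.715 × 10^5 m³
Δh = ΔV / (Sy × A) = 1.715 × 10^5 m³ / (0.21 × 4.02 × 10^5 m²) = 2.031 m
Δh = 2.031 m = 6.663 ft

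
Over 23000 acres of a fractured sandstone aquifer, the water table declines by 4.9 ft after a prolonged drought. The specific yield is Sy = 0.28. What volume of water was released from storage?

ΔV ≈ 3.89 × 10^7 m³

A = 23000 acres = 9.308 × 10^7 m²
Δh = 4.9 ft = 1.494 m
ΔV = Sy × A × Δh = 0.28 × 9.308 × 10^7 m² × 1.494 m = 3.892 × 10^7 m³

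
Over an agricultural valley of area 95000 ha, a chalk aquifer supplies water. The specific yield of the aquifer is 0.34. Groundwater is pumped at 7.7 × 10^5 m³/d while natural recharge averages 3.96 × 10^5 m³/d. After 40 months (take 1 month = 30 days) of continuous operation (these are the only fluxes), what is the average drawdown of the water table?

Δh ≈ 1.39 m

A = 95000 ha = 9.5 × 10^8 m²
Net abstraction = 7.7 × 10^5 − 3.96 × 10^5 = 3.74 × 10^5 m³/d
t = 40 months = 1200 d
ΔV = Q × t = 3.74 × 10^5 m³/d × 1200 d = 4.488 × 10^8 m³
Δh = ΔV / (Sy × A) = 4.488 × 10^8 / (0.34 × 9.5 × 10^8) = 1.389 m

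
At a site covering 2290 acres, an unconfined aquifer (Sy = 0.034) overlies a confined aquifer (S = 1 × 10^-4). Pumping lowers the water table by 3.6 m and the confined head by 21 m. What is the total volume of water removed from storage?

ΔV ≈ 1.15 × 10^6 m³

A = 2290 acres = 9.267 × 10^6 m²
Unconfined: ΔV_u = Sy × A × Δh_u = 0.034 × 9.267 × 10^6 × 3.6 = 1.134 × 10^6 m³
Confined: ΔV_c = S × A × Δh_c = 1 × 10^-4 × 9.267 × 10^6 × 21 = 19460 m³
Total ΔV = 1.134 × 10^6 + 19460 = 1.154 × 10^6 m³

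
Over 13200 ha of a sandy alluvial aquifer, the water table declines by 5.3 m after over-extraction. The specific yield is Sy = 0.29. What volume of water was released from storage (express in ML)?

ΔV ≈ 2.03 × 10^5 ML

A = 13200 ha = 1.32 × 10^8 m²
ΔV = Sy × A × Δh = 0.29 × 1.32 × 10^8 m² × 5.3 m = 2.029 × 10^8 m³
ΔV = 2.029 × 10^8 m³ = 2.029 × 10^5 ML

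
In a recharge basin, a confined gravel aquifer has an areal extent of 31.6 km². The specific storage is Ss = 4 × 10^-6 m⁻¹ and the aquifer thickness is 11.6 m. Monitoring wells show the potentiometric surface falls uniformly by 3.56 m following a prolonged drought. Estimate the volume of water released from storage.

S = Ss × b = 4 × 10^-6 m⁻¹ × 11.6 m = 4.64 × 10^-5
A = 31.6 km² = 3.16 × 10^7 m²
ΔV = S × A × Δh = 4.64 × 10^-5 × 3.16 × 10^7 m² × 3.56 m = 5220 m³

ΔV ≈ 5220 m³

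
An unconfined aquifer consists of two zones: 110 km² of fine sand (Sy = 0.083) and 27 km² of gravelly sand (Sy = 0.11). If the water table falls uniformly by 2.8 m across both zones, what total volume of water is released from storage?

A₁ = 110 km² = 1.1 × 10^8 m²; A₂ = 27 km² = 2.7 × 10^7 m²
ΔV₁ = 0.083 × 1.1 × 10^8 × 2.8 = 2.556 × 10^7 m³
ΔV₂ = 0.11 × 2.7 × 10^7 × 2.8 = 8.316 × 10^6 m³
ΔV = ΔV₁ + ΔV₂ = 3.388 × 10^7 m³

ΔV ≈ 3.39 × 10^7 m³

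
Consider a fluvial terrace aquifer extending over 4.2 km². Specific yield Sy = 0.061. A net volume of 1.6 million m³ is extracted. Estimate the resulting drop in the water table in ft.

A = 4.2 km² = 4.2 × 10^6 m²
ΔV = 1.6 million m³ = 1.6 × 10^6 m³
Δh = ΔV / (Sy × A) = 1.6 × 10^6 m³ / (0.061 × 4.2 × 10^6 m²) = 6.245 m
Δh = 6.245 m = 20.49 ft

Δh ≈ 20.5 ft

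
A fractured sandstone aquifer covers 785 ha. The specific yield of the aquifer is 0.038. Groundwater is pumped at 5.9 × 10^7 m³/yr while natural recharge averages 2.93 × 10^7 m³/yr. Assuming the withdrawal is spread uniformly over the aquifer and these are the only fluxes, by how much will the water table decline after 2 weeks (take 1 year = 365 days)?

Δh ≈ 3.82 m

A = 785 ha = 7.85 × 10^6 m²
Net abstraction = 5.9 × 10^7 − 2.93 × 10^7 = 2.97 × 10^7 m³/yr
Q_net = 2.97 × 10^7 m³/yr = 81370 m³/d
t = 2 weeks = 14 d
ΔV = Q × t = 81370 m³/d × 14 d = 1.139 × 10^6 m³
Δh = ΔV / (Sy × A) = 1.139 × 10^6 / (0.038 × 7.85 × 10^6) = 3.819 m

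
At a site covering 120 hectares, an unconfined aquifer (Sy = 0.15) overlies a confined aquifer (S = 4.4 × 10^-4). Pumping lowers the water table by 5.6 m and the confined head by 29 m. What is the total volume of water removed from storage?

ΔV ≈ 1.02 × 10^6 m³

A = 120 hectares = 1.2 × 10^6 m²
Unconfined: ΔV_u = Sy × A × Δh_u = 0.15 × 1.2 × 10^6 × 5.6 = 1.008 × 10^6 m³
Confined: ΔV_c = S × A × Δh_c = 4.4 × 10^-4 × 1.2 × 10^6 × 29 = 15310 m³
Total ΔV = 1.008 × 10^6 + 15310 = 1.023 × 10^6 m³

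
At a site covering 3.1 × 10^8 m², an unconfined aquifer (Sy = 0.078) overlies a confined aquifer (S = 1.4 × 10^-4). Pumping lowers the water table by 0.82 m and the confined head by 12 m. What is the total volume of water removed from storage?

Unconfined: ΔV_u = Sy × A × Δh_u = 0.078 × 3.1 × 10^8 × 0.82 = 1.983 × 10^7 m³
Confined: ΔV_c = S × A × Δh_c = 1.4 × 10^-4 × 3.1 × 10^8 × 12 = 5.208 × 10^5 m³
Total ΔV = 1.983 × 10^7 + 5.208 × 10^5 = 2.035 × 10^7 m³

ΔV ≈ 2.03 × 10^7 m³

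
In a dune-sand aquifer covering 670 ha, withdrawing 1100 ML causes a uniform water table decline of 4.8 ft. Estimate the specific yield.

A = 670 ha = 6.7 × 10^6 m²
Δh = 4.8 ft = 1.463 m
ΔV = 1100 ML = 1.1 × 10^6 m³
Sy = ΔV / (A × Δh) = 1.1 × 10^6 m³ / (6.7 × 10^6 m² × 1.463 m) = 0.1122

Sy ≈ 0.11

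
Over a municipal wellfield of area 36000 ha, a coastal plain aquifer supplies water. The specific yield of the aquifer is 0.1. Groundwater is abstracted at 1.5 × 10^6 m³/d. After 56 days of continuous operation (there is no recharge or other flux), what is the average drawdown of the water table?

A = 36000 ha = 3.6 × 10^8 m²
ΔV = Q × t = 1.5 × 10^6 m³/d × 56 d = 8.4 × 10^7 m³
Δh = ΔV / (Sy × A) = 8.4 × 10^7 / (0.1 × 3.6 × 10^8) = 2.333 m

Δh ≈ 2.33 m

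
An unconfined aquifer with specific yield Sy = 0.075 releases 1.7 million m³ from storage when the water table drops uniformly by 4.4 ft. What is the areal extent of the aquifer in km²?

Δh = 4.4 ft = 1.341 m
ΔV = 1.7 million m³ = 1.7 × 10^6 m³
A = ΔV / (Sy × Δh) = 1.7 × 10^6 / (0.075 × 1.341) = 1.69 × 10^7 m²
A = 1.69 × 10^7 m² = 16.9 km²

A ≈ 16.9 km²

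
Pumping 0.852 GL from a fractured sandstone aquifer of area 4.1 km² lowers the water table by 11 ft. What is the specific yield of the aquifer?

Sy ≈ 0.062

A = 4.1 km² = 4.1 × 10^6 m²
Δh = 11 ft = 3.353 m
ΔV = 0.852 GL = 8.52 × 10^5 m³
Sy = ΔV / (A × Δh) = 8.52 × 10^5 m³ / (4.1 × 10^6 m² × 3.353 m) = 0.06198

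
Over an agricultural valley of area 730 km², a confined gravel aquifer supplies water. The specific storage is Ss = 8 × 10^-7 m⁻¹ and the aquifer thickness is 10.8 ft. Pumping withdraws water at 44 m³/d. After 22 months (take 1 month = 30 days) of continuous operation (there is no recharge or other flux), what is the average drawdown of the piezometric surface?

Δh ≈ 15.1 m

b = 10.8 ft = 3.292 m
S = Ss × b = 8 × 10^-7 m⁻¹ × 3.292 m = 2.633 × 10^-6
A = 730 km² = 7.3 × 10^8 m²
t = 22 months = 660 d
ΔV = Q × t = 44 m³/d × 660 d = 29040 m³
Δh = ΔV / (S × A) = 29040 / (2.633 × 10^-6 × 7.3 × 10^8) = 15.11 m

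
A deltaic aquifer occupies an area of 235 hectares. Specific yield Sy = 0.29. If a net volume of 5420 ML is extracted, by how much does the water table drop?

Δh ≈ 7.95 m

A = 235 hectares = 2.35 × 10^6 m²
ΔV = 5420 ML = 5.42 × 10^6 m³
Δh = ΔV / (Sy × A) = 5.42 × 10^6 m³ / (0.29 × 2.35 × 10^6 m²) = 7.953 m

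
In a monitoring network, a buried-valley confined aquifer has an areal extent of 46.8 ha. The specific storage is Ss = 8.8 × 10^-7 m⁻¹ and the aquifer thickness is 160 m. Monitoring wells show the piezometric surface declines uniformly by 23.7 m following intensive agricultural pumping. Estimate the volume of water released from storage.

ΔV ≈ 1560 m³

S = Ss × b = 8.8 × 10^-7 m⁻¹ × 160 m = 1.408 × 10^-4
A = 46.8 ha = 4.68 × 10^5 m²
ΔV = S × A × Δh = 1.408 × 10^-4 × 4.68 × 10^5 m² × 23.7 m = 1562 m³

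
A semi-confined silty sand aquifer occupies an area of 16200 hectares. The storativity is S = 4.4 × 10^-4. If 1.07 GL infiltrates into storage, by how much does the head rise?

A = 16200 hectares = 1.62 × 10^8 m²
ΔV = 1.07 GL = 1.07 × 10^6 m³
Δh = ΔV / (S × A) = 1.07 × 10^6 m³ / (4.4 × 10^-4 × 1.62 × 10^8 m²) = 15.01 m

Δh ≈ 15 m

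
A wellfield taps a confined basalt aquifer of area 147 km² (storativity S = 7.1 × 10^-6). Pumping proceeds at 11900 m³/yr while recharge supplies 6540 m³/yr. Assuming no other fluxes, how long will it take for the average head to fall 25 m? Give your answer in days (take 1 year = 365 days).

A = 147 km² = 1.47 × 10^8 m²
ΔV = S × A × Δh = 7.1 × 10^-6 × 1.47 × 10^8 × 25 = 26090 m³
Net withdrawal = 11900 − 6540 = 5360 m³/yr = 14.68 m³/d
t = ΔV / Q = 26090 m³ / 14.68 m³/d = 1777 d

t ≈ 1780 days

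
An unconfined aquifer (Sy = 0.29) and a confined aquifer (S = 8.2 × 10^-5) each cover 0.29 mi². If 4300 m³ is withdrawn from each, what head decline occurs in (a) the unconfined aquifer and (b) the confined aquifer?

A = 0.29 mi² = 7.511 × 10^5 m²
Unconfined: Δh_u = ΔV/(Sy·A) = 4300/(0.29 × 7.511 × 10^5) = 0.01974 m
Confined: Δh_c = ΔV/(S·A) = 4300/(8.2 × 10^-5 × 7.511 × 10^5) = 69.82 m

Δh_u ≈ 0.0197 m; Δh_c ≈ 69.8 m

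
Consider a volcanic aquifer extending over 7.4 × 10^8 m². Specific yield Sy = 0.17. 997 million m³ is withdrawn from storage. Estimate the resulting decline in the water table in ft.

Δh ≈ 26 ft

ΔV = 997 million m³ = 9.97 × 10^8 m³
Δh = ΔV / (Sy × A) = 9.97 × 10^8 m³ / (0.17 × 7.4 × 10^8 m²) = 7.925 m
Δh = 7.925 m = 26 ft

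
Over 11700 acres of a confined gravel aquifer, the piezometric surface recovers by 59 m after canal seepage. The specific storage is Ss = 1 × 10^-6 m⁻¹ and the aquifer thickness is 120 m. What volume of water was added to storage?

S = Ss × b = 1 × 10^-6 m⁻¹ × 120 m = 1.2 × 10^-4
A = 11700 acres = 4.735 × 10^7 m²
ΔV = S × A × Δh = 1.2 × 10^-4 × 4.735 × 10^7 m² × 59 m = 3.352 × 10^5 m³

ΔV ≈ 3.35 × 10^5 m³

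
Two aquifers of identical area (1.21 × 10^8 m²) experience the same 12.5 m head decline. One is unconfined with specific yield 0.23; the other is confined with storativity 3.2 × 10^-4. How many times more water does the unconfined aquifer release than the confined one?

ΔV_u / ΔV_c ≈ 719

Unconfined: ΔV_u = Sy × A × Δh = 0.23 × 1.21 × 10^8 × 12.5 = 3.479 × 10^8 m³
Confined: ΔV_c = S × A × Δh = 3.2 × 10^-4 × 1.21 × 10^8 × 12.5 = 4.84 × 10^5 m³
Ratio = ΔV_u / ΔV_c = Sy / S = 0.23 / 3.2 × 10^-4 = 718.8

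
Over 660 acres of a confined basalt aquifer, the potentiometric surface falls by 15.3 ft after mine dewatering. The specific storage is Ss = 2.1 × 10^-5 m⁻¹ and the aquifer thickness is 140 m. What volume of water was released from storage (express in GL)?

S = Ss × b = 2.1 × 10^-5 m⁻¹ × 140 m = 2.94 × 10^-3
A = 660 acres = 2.671 × 10^6 m²
Δh = 15.3 ft = 4.663 m
ΔV = S × A × Δh = 0.00294 × 2.671 × 10^6 m² × 4.663 m = 36620 m³
ΔV = 36620 m³ = 0.03662 GL

ΔV ≈ 0.0366 GL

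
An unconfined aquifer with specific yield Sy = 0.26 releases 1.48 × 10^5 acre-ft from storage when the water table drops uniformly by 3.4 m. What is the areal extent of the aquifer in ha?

ΔV = 1.48 × 10^5 acre-ft = 1.826 × 10^8 m³
A = ΔV / (Sy × Δh) = 1.826 × 10^8 / (0.26 × 3.4) = 2.065 × 10^8 m²
A = 2.065 × 10^8 m² = 20650 ha

A ≈ 20700 ha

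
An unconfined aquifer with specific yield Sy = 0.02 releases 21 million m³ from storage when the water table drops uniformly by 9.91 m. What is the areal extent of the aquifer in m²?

ΔV = 21 million m³ = 2.1 × 10^7 m³
A = ΔV / (Sy × Δh) = 2.1 × 10^7 / (0.02 × 9.91) = 1.06 × 10^8 m²

A ≈ 1.06 × 10^8 m²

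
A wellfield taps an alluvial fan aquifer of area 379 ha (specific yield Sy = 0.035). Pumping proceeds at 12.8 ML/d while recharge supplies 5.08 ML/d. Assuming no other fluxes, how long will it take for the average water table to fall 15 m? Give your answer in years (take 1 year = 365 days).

t ≈ 0.706 years

A = 379 ha = 3.79 × 10^6 m²
ΔV = Sy × A × Δh = 0.035 × 3.79 × 10^6 × 15 = 1.99 × 10^6 m³
Net withdrawal = 12.8 − 5.08 = 7.72 ML/d = 7720 m³/d
t = ΔV / Q = 1.99 × 10^6 m³ / 7720 m³/d = 257.7 d
t = 257.7 d ≈ 0.7061 years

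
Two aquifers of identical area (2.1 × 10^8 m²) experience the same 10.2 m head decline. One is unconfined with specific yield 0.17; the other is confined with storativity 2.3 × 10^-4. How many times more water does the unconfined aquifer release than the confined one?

ΔV_u / ΔV_c ≈ 739

Unconfined: ΔV_u = Sy × A × Δh = 0.17 × 2.1 × 10^8 × 10.2 = 3.641 × 10^8 m³
Confined: ΔV_c = S × A × Δh = 2.3 × 10^-4 × 2.1 × 10^8 × 10.2 = 4.927 × 10^5 m³
Ratio = ΔV_u / ΔV_c = Sy / S = 0.17 / 2.3 × 10^-4 = 739.1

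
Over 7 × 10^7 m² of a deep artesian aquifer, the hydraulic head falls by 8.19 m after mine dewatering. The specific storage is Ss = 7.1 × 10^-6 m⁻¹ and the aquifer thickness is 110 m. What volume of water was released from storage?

ΔV ≈ 4.48 × 10^5 m³

S = Ss × b = 7.1 × 10^-6 m⁻¹ × 110 m = 7.81 × 10^-4
ΔV = S × A × Δh = 7.81 × 10^-4 × 7 × 10^7 m² × 8.19 m = 4.477 × 10^5 m³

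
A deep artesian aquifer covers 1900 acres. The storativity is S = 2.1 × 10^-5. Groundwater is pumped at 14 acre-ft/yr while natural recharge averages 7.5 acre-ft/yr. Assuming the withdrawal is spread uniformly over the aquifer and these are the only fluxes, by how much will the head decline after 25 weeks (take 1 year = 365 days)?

Δh ≈ 23.8 m

A = 1900 acres = 7.689 × 10^6 m²
Net abstraction = 14 − 7.5 = 6.5 acre-ft/yr
Q_net = 6.5 acre-ft/yr = 21.97 m³/d
t = 25 weeks = 175 d
ΔV = Q × t = 21.97 m³/d × 175 d = 3844 m³
Δh = ΔV / (S × A) = 3844 / (2.1 × 10^-5 × 7.689 × 10^6) = 23.81 m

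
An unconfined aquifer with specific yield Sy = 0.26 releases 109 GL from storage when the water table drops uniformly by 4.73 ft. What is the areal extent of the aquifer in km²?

Δh = 4.73 ft = 1.442 m
ΔV = 109 GL = 1.09 × 10^8 m³
A = ΔV / (Sy × Δh) = 1.09 × 10^8 / (0.26 × 1.442) = 2.908 × 10^8 m²
A = 2.908 × 10^8 m² = 290.8 km²

A ≈ 291 km²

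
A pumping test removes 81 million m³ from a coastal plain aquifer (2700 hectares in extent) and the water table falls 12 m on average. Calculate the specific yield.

Sy ≈ 0.25

A = 2700 hectares = 2.7 × 10^7 m²
ΔV = 81 million m³ = 8.1 × 10^7 m³
Sy = ΔV / (A × Δh) = 8.1 × 10^7 m³ / (2.7 × 10^7 m² × 12 m) = 0.25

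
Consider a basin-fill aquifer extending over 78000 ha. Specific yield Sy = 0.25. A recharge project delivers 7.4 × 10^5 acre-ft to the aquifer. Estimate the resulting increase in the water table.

Δh ≈ 4.68 m

A = 78000 ha = 7.8 × 10^8 m²
ΔV = 7.4 × 10^5 acre-ft = 9.128 × 10^8 m³
Δh = ΔV / (Sy × A) = 9.128 × 10^8 m³ / (0.25 × 7.8 × 10^8 m²) = 4.681 m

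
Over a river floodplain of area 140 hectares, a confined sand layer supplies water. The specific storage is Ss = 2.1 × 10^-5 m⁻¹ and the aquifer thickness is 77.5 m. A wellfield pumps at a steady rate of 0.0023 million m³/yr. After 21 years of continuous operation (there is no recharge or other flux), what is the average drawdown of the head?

S = Ss × b = 2.1 × 10^-5 m⁻¹ × 77.5 m = 1.627 × 10^-3
A = 140 hectares = 1.4 × 10^6 m²
Q = 0.0023 million m³/yr = 6.301 m³/d
t = 21 years = 7665 d
ΔV = Q × t = 6.301 m³/d × 7665 d = 48300 m³
Δh = ΔV / (S × A) = 48300 / (0.001627 × 1.4 × 10^6) = 21.2 m

Δh ≈ 21.2 m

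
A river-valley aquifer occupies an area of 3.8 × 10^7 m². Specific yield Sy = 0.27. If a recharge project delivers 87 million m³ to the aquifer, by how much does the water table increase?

Δh ≈ 8.48 m

ΔV = 87 million m³ = 8.7 × 10^7 m³
Δh = ΔV / (Sy × A) = 8.7 × 10^7 m³ / (0.27 × 3.8 × 10^7 m²) = 8.48 m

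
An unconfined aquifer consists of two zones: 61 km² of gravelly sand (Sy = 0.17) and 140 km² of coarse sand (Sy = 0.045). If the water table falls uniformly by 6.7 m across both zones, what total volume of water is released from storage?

ΔV ≈ 1.12 × 10^8 m³

A₁ = 61 km² = 6.1 × 10^7 m²; A₂ = 140 km² = 1.4 × 10^8 m²
ΔV₁ = 0.17 × 6.1 × 10^7 × 6.7 = 6.948 × 10^7 m³
ΔV₂ = 0.045 × 1.4 × 10^8 × 6.7 = 4.221 × 10^7 m³
ΔV = ΔV₁ + ΔV₂ = 1.117 × 10^8 m³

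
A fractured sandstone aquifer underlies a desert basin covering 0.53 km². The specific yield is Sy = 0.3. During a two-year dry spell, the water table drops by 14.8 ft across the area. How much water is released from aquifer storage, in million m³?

A = 0.53 km² = 5.3 × 10^5 m²
Δh = 14.8 ft = 4.511 m
ΔV = Sy × A × Δh = 0.3 × 5.3 × 10^5 m² × 4.511 m = 7.173 × 10^5 m³
ΔV = 7.173 × 10^5 m³ = 0.7173 million m³

ΔV ≈ 0.717 million m³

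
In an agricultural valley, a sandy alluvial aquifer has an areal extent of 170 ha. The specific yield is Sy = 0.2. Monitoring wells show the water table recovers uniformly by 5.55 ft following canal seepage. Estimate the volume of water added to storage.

ΔV ≈ 5.75 × 10^5 m³

A = 170 ha = 1.7 × 10^6 m²
Δh = 5.55 ft = 1.692 m
ΔV = Sy × A × Δh = 0.2 × 1.7 × 10^6 m² × 1.692 m = 5.752 × 10^5 m³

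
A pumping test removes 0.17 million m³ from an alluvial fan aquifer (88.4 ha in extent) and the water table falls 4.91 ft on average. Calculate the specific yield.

A = 88.4 ha = 8.84 × 10^5 m²
Δh = 4.91 ft = 1.497 m
ΔV = 0.17 million m³ = 1.7 × 10^5 m³
Sy = ΔV / (A × Δh) = 1.7 × 10^5 m³ / (8.84 × 10^5 m² × 1.497 m) = 0.1285

Sy ≈ 0.13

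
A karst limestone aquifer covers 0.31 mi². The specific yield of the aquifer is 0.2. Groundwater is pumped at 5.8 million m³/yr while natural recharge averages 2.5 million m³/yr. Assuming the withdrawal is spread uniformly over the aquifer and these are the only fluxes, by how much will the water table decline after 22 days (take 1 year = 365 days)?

A = 0.31 mi² = 8.029 × 10^5 m²
Net abstraction = 5.8 − 2.5 = 3.3 million m³/yr
Q_net = 3.3 million m³/yr = 9041 m³/d
ΔV = Q × t = 9041 m³/d × 22 d = 1.989 × 10^5 m³
Δh = ΔV / (Sy × A) = 1.989 × 10^5 / (0.2 × 8.029 × 10^5) = 1.239 m

Δh ≈ 1.24 m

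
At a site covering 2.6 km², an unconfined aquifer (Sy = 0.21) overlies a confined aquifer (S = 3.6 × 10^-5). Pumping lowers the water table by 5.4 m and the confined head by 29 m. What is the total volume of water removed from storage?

ΔV ≈ 2.95 × 10^6 m³

A = 2.6 km² = 2.6 × 10^6 m²
Unconfined: ΔV_u = Sy × A × Δh_u = 0.21 × 2.6 × 10^6 × 5.4 = 2.948 × 10^6 m³
Confined: ΔV_c = S × A × Δh_c = 3.6 × 10^-5 × 2.6 × 10^6 × 29 = 2714 m³
Total ΔV = 2.948 × 10^6 + 2714 = 2.951 × 10^6 m³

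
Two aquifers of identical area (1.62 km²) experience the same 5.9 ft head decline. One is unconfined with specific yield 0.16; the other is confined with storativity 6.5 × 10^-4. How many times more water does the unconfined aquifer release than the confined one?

ΔV_u / ΔV_c ≈ 246

A = 1.62 km² = 1.62 × 10^6 m²
Δh = 5.9 ft = 1.798 m
Unconfined: ΔV_u = Sy × A × Δh = 0.16 × 1.62 × 10^6 × 1.798 = 4.661 × 10^5 m³
Confined: ΔV_c = S × A × Δh = 6.5 × 10^-4 × 1.62 × 10^6 × 1.798 = 1894 m³
Ratio = ΔV_u / ΔV_c = Sy / S = 0.16 / 6.5 × 10^-4 = 246.2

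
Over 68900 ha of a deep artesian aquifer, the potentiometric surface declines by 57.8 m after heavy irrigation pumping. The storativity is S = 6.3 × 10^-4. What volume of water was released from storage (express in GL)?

A = 68900 ha = 6.89 × 10^8 m²
ΔV = S × A × Δh = 6.3 × 10^-4 × 6.89 × 10^8 m² × 57.8 m = 2.509 × 10^7 m³
ΔV = 2.509 × 10^7 m³ = 25.09 GL

ΔV ≈ 25.1 GL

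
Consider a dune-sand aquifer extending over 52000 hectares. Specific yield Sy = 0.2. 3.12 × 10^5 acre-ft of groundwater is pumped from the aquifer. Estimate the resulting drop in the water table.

A = 52000 hectares = 5.2 × 10^8 m²
ΔV = 3.12 × 10^5 acre-ft = 3.848 × 10^8 m³
Δh = ΔV / (Sy × A) = 3.848 × 10^8 m³ / (0.2 × 5.2 × 10^8 m²) = 3.7 m

Δh ≈ 3.7 m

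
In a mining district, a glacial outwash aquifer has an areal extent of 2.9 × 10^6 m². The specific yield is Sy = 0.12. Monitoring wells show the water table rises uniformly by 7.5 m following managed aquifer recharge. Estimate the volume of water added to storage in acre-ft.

ΔV ≈ 2120 acre-ft

ΔV = Sy × A × Δh = 0.12 × 2.9 × 10^6 m² × 7.5 m = 2.61 × 10^6 m³
ΔV = 2.61 × 10^6 m³ = 2116 acre-ft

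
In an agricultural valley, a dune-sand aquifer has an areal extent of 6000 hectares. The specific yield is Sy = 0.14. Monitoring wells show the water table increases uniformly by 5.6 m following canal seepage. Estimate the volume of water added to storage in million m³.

ΔV ≈ 47 million m³

A = 6000 hectares = 6 × 10^7 m²
ΔV = Sy × A × Δh = 0.14 × 6 × 10^7 m² × 5.6 m = 4.704 × 10^7 m³
ΔV = 4.704 × 10^7 m³ = 47.04 million m³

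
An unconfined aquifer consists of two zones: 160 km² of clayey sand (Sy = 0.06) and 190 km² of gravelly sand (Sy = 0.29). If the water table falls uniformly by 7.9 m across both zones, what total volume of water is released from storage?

A₁ = 160 km² = 1.6 × 10^8 m²; A₂ = 190 km² = 1.9 × 10^8 m²
ΔV₁ = 0.06 × 1.6 × 10^8 × 7.9 = 7.584 × 10^7 m³
ΔV₂ = 0.29 × 1.9 × 10^8 × 7.9 = 4.353 × 10^8 m³
ΔV = ΔV₁ + ΔV₂ = 5.111 × 10^8 m³

ΔV ≈ 5.11 × 10^8 m³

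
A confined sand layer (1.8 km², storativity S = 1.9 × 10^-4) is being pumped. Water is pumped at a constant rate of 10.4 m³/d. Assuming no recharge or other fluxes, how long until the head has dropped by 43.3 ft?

t ≈ 434 days

A = 1.8 km² = 1.8 × 10^6 m²
Δh = 43.3 ft = 13.2 m
ΔV = S × A × Δh = 1.9 × 10^-4 × 1.8 × 10^6 × 13.2 = 4514 m³
t = ΔV / Q = 4514 m³ / 10.4 m³/d = 434 d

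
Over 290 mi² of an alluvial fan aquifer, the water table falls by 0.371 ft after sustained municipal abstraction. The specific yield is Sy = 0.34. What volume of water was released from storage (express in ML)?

A = 290 mi² = 7.511 × 10^8 m²
Δh = 0.371 ft = 0.1131 m
ΔV = Sy × A × Δh = 0.34 × 7.511 × 10^8 m² × 0.1131 m = 2.888 × 10^7 m³
ΔV = 2.888 × 10^7 m³ = 28880 ML

ΔV ≈ 28900 ML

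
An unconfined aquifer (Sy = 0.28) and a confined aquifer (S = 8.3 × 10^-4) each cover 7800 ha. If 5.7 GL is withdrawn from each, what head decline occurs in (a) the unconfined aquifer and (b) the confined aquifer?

A = 7800 ha = 7.8 × 10^7 m²
ΔV = 5.7 GL = 5.7 × 10^6 m³
Unconfined: Δh_u = ΔV/(Sy·A) = 5.7 × 10^6/(0.28 × 7.8 × 10^7) = 0.261 m
Confined: Δh_c = ΔV/(S·A) = 5.7 × 10^6/(8.3 × 10^-4 × 7.8 × 10^7) = 88.04 m

Δh_u ≈ 0.261 m; Δh_c ≈ 88 m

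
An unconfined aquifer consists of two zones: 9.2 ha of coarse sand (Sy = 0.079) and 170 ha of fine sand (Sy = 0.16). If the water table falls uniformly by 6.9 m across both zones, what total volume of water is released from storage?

ΔV ≈ 1.93 × 10^6 m³

A₁ = 9.2 ha = 92000 m²; A₂ = 170 ha = 1.7 × 10^6 m²
ΔV₁ = 0.079 × 92000 × 6.9 = 50150 m³
ΔV₂ = 0.16 × 1.7 × 10^6 × 6.9 = 1.877 × 10^6 m³
ΔV = ΔV₁ + ΔV₂ = 1.927 × 10^6 m³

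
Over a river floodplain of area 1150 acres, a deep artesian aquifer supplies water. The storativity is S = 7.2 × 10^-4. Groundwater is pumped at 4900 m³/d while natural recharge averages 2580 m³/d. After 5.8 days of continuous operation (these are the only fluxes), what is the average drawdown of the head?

Δh ≈ 4.02 m

A = 1150 acres = 4.654 × 10^6 m²
Net abstraction = 4900 − 2580 = 2320 m³/d
ΔV = Q × t = 2320 m³/d × 5.8 d = 13460 m³
Δh = ΔV / (S × A) = 13460 / (7.2 × 10^-4 × 4.654 × 10^6) = 4.016 m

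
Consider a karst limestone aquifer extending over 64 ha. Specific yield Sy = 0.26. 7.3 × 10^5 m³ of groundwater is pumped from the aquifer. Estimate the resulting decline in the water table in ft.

A = 64 ha = 6.4 × 10^5 m²
Δh = ΔV / (Sy × A) = 7.3 × 10^5 m³ / (0.26 × 6.4 × 10^5 m²) = 4.387 m
Δh = 4.387 m = 14.39 ft

Δh ≈ 14.4 ft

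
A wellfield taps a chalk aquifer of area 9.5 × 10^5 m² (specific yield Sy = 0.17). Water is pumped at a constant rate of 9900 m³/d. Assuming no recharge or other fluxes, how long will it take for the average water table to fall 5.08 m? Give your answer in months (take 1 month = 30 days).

t ≈ 2.76 months

ΔV = Sy × A × Δh = 0.17 × 9.5 × 10^5 × 5.08 = 8.204 × 10^5 m³
t = ΔV / Q = 8.204 × 10^5 m³ / 9900 m³/d = 82.87 d
t = 82.87 d ≈ 2.762 months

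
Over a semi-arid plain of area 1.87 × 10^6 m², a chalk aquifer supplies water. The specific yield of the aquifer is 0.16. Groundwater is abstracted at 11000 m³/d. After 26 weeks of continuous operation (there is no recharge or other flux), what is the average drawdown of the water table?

Δh ≈ 6.69 m

t = 26 weeks = 182 d
ΔV = Q × t = 11000 m³/d × 182 d = 2.002 × 10^6 m³
Δh = ΔV / (Sy × A) = 2.002 × 10^6 / (0.16 × 1.87 × 10^6) = 6.691 m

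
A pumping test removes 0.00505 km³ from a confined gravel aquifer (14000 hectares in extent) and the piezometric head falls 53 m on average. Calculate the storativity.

A = 14000 hectares = 1.4 × 10^8 m²
ΔV = 0.00505 km³ = 5.05 × 10^6 m³
S = ΔV / (A × Δh) = 5.05 × 10^6 m³ / (1.4 × 10^8 m² × 53 m) = 6.806 × 10^-4

S ≈ 6.8 × 10^-4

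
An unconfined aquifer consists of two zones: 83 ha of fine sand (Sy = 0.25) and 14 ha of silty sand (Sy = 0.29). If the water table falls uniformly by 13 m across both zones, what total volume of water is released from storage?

ΔV ≈ 3.23 × 10^6 m³

A₁ = 83 ha = 8.3 × 10^5 m²; A₂ = 14 ha = 1.4 × 10^5 m²
ΔV₁ = 0.25 × 8.3 × 10^5 × 13 = 2.697 × 10^6 m³
ΔV₂ = 0.29 × 1.4 × 10^5 × 13 = 5.278 × 10^5 m³
ΔV = ΔV₁ + ΔV₂ = 3.225 × 10^6 m³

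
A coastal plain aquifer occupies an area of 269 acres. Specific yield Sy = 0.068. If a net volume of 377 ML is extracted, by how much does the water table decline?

A = 269 acres = 1.089 × 10^6 m²
ΔV = 377 ML = 3.77 × 10^5 m³
Δh = ΔV / (Sy × A) = 3.77 × 10^5 m³ / (0.068 × 1.089 × 10^6 m²) = 5.093 m

Δh ≈ 5.09 m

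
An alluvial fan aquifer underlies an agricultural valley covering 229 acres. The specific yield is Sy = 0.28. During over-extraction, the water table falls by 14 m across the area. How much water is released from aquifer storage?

ΔV ≈ 3.63 × 10^6 m³

A = 229 acres = 9.267 × 10^5 m²
ΔV = Sy × A × Δh = 0.28 × 9.267 × 10^5 m² × 14 m = 3.633 × 10^6 m³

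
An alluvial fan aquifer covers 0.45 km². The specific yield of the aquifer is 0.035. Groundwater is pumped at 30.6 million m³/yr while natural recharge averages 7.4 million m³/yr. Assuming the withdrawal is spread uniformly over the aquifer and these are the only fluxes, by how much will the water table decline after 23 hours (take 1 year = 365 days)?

Δh ≈ 3.87 m

A = 0.45 km² = 4.5 × 10^5 m²
Net abstraction = 30.6 − 7.4 = 23.2 million m³/yr
Q_net = 23.2 million m³/yr = 63560 m³/d
t = 23 hours = 0.9583 d
ΔV = Q × t = 63560 m³/d × 0.9583 d = 60910 m³
Δh = ΔV / (Sy × A) = 60910 / (0.035 × 4.5 × 10^5) = 3.868 m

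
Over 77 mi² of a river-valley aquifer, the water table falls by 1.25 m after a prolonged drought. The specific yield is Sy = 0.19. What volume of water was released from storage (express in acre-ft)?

ΔV ≈ 38400 acre-ft

A = 77 mi² = 1.994 × 10^8 m²
ΔV = Sy × A × Δh = 0.19 × 1.994 × 10^8 m² × 1.25 m = 4.736 × 10^7 m³
ΔV = 4.736 × 10^7 m³ = 38400 acre-ft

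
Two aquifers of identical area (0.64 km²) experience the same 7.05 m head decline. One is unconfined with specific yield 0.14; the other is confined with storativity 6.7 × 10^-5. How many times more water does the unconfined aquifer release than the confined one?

A = 0.64 km² = 6.4 × 10^5 m²
Unconfined: ΔV_u = Sy × A × Δh = 0.14 × 6.4 × 10^5 × 7.05 = 6.317 × 10^5 m³
Confined: ΔV_c = S × A × Δh = 6.7 × 10^-5 × 6.4 × 10^5 × 7.05 = 302.3 m³
Ratio = ΔV_u / ΔV_c = Sy / S = 0.14 / 6.7 × 10^-5 = 2090

ΔV_u / ΔV_c ≈ 2090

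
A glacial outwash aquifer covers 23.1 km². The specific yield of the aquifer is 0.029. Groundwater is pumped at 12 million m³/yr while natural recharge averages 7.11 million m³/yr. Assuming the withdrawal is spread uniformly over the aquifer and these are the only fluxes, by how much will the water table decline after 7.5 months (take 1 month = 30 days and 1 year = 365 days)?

Δh ≈ 4.5 m

A = 23.1 km² = 2.31 × 10^7 m²
Net abstraction = 12 − 7.11 = 4.89 million m³/yr
Q_net = 4.89 million m³/yr = 13400 m³/d
t = 7.5 months = 225 d
ΔV = Q × t = 13400 m³/d × 225 d = 3.014 × 10^6 m³
Δh = ΔV / (Sy × A) = 3.014 × 10^6 / (0.029 × 2.31 × 10^7) = 4.5 m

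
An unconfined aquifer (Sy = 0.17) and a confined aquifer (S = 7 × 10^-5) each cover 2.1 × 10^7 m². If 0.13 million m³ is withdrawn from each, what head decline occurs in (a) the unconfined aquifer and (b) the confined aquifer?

ΔV = 0.13 million m³ = 1.3 × 10^5 m³
Unconfined: Δh_u = ΔV/(Sy·A) = 1.3 × 10^5/(0.17 × 2.1 × 10^7) = 0.03641 m
Confined: Δh_c = ΔV/(S·A) = 1.3 × 10^5/(7 × 10^-5 × 2.1 × 10^7) = 88.44 m

Δh_u ≈ 0.0364 m; Δh_c ≈ 88.4 m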